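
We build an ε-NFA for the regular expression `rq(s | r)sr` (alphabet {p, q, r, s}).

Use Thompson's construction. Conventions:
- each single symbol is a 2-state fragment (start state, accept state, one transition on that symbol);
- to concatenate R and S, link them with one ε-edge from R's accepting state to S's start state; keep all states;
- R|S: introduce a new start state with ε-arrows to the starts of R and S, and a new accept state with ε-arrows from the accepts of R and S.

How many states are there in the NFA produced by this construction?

14

By structural recursion:
Each of the 6 symbol leaves contributes a 2-state fragment.
  s | r = 6 states
  rq(s | r)sr = 14 states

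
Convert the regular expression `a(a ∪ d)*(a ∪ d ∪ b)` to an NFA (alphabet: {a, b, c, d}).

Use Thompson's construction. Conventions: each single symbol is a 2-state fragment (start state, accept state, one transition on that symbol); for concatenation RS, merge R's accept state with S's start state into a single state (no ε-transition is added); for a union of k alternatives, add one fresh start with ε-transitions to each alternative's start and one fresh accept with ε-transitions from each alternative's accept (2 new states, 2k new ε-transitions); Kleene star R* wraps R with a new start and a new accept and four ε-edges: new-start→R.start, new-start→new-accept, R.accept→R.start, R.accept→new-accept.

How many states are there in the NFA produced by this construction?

16

Per subexpression:
Each of the 6 symbol leaves contributes a 2-state fragment.
  a ∪ d = 6 states
  (a ∪ d)* = 8 states
  a ∪ d ∪ b = 8 states
  a(a ∪ d)*(a ∪ d ∪ b) = 16 states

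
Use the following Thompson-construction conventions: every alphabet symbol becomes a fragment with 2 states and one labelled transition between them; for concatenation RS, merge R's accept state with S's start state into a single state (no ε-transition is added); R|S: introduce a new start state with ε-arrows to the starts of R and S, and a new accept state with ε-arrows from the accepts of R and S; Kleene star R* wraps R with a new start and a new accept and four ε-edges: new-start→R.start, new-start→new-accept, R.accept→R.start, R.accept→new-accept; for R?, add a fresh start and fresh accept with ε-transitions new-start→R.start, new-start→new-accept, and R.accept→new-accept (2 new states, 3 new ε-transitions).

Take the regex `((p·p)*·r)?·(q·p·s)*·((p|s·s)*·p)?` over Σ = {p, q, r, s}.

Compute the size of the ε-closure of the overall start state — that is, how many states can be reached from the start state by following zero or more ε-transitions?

Compute the ε-closure size of each fragment's start state recursively; a symbol fragment's start has no outgoing ε-edge, so its closure is just itself (size 1).
  p·p → same as the first factor's closure: C = 1
  (p·p)* → new start has ε-edges to the inner start and to the new accept, so C = 2 + 1 = 3
  (p·p)*·r → C = 3 + (1−1) = 3 (closure spills across the concat boundary because the left factor accepts ε)
  ((p·p)*·r)? → new start has ε-edges to the inner start and to the new accept, so C = 2 + 3 = 5
  q·p·s → same as the first factor's closure: C = 1
  (q·p·s)* → C = 1 (new start) + 1 (body) + 1 (new accept) = 3
  s·s → C equals the left operand's closure size = 1 (its accept is not ε-reachable, so the closure stops there)
  p|s·s → C = 1 + 1 + 1 = 3 (the new accept is not ε-reachable since no branch accepts ε)
  (p|s·s)* → the star's fresh start ε-reaches both the body's start and the fresh accept: C = 2 + 3 = 5
  (p|s·s)*·p → C = 5 + (1−1) = 5 (closure spills across the concat boundary because the left factor accepts ε)
  ((p|s·s)*·p)? → C = 1 (new start) + 5 (body) + 1 (new accept, via ε) = 7
  ((p·p)*·r)?·(q·p·s)*·((p|s·s)*·p)? → C = 5 + (3−1) + (7−1) = 13 (closure spills across the concat boundary because the left factor accepts ε)

13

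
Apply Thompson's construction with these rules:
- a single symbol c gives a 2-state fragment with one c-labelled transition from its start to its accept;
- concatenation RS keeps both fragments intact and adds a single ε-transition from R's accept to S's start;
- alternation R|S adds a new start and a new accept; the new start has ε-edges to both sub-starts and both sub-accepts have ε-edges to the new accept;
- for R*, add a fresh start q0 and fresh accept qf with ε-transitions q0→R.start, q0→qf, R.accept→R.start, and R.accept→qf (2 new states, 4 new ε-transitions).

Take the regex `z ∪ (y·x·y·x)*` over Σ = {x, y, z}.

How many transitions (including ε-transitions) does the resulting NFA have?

16

By structural recursion:
Each of the 5 symbol leaves contributes 1 transition (1 symbol, 0 ε).
  y·x·y·x — 7 transitions (4 symbol, 3 ε)
  (y·x·y·x)* — 11 transitions (4 symbol, 7 ε)
  z ∪ (y·x·y·x)* — 16 transitions (5 symbol, 11 ε)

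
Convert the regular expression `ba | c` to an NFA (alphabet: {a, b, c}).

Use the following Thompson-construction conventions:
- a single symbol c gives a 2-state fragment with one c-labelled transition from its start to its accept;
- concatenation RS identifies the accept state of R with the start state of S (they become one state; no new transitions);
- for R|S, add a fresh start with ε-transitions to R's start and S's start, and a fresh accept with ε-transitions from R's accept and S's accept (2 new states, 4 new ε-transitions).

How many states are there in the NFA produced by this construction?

Building bottom-up:
Each of the 3 symbol leaves contributes a 2-state fragment.
  ba → 3 states
  ba | c → 7 states

7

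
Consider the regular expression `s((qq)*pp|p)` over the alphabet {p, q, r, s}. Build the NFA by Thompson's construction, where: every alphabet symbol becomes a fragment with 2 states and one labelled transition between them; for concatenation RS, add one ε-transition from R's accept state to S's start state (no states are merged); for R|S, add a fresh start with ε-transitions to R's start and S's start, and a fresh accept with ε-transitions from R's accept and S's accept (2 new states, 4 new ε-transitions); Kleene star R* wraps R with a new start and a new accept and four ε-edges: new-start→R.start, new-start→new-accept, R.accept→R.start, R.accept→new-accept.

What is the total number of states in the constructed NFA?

16

Bottom-up over the parse tree:
Each of the 6 symbol leaves contributes a 2-state fragment.
  qq → 4 states
  (qq)* → 6 states
  (qq)*pp → 10 states
  (qq)*pp|p → 14 states
  s((qq)*pp|p) → 16 states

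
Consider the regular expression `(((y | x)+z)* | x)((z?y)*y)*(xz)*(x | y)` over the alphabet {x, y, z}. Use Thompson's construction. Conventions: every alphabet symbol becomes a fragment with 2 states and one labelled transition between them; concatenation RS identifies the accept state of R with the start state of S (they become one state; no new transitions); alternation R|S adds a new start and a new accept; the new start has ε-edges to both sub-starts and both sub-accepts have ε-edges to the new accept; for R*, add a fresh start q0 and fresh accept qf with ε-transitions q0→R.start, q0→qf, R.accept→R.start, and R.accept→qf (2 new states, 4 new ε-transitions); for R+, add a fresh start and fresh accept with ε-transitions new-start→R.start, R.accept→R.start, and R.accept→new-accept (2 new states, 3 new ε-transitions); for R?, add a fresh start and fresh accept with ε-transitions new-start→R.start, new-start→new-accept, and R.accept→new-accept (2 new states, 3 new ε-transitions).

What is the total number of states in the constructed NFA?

33

Recursing over subexpressions:
Each of the 11 symbol leaves contributes a 2-state fragment.
  y | x = 6 states
  (y | x)+ = 8 states
  (y | x)+z = 9 states
  ((y | x)+z)* = 11 states
  ((y | x)+z)* | x = 15 states
  z? = 4 states
  z?y = 5 states
  (z?y)* = 7 states
  (z?y)*y = 8 states
  ((z?y)*y)* = 10 states
  xz = 3 states
  (xz)* = 5 states
  x | y = 6 states
  (((y | x)+z)* | x)((z?y)*y)*(xz)*(x | y) = 33 states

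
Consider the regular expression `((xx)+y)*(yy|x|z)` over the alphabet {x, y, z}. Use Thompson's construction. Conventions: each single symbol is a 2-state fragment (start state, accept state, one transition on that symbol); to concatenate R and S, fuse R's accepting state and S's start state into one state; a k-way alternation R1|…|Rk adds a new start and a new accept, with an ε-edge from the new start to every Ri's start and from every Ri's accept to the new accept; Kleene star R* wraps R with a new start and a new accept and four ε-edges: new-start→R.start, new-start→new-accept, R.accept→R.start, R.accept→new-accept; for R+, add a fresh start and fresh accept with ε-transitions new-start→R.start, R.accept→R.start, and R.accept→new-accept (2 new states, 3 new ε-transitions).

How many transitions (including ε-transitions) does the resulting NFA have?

20

Recursing over subexpressions:
Each of the 7 symbol leaves contributes 1 transition (1 symbol, 0 ε).
  xx — 2 transitions (2 symbol, 0 ε)
  (xx)+ — 5 transitions (2 symbol, 3 ε)
  (xx)+y — 6 transitions (3 symbol, 3 ε)
  ((xx)+y)* — 10 transitions (3 symbol, 7 ε)
  yy — 2 transitions (2 symbol, 0 ε)
  yy|x|z — 10 transitions (4 symbol, 6 ε)
  ((xx)+y)*(yy|x|z) — 20 transitions (7 symbol, 13 ε)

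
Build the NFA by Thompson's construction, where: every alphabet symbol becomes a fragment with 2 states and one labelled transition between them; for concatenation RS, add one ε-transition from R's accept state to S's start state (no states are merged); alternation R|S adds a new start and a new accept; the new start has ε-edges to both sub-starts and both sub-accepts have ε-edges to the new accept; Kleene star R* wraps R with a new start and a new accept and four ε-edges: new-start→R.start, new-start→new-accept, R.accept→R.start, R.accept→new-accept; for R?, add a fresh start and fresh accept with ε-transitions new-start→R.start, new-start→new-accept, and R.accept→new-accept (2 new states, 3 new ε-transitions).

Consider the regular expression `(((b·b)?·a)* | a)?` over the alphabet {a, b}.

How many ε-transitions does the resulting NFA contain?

Per subexpression:
Each of the 4 symbol leaves contributes 0 ε-transitions.
  b·b — 1 ε-transition
  (b·b)? — 4 ε-transitions
  (b·b)?·a — 5 ε-transitions
  ((b·b)?·a)* — 9 ε-transitions
  ((b·b)?·a)* | a — 13 ε-transitions
  (((b·b)?·a)* | a)? — 16 ε-transitions

16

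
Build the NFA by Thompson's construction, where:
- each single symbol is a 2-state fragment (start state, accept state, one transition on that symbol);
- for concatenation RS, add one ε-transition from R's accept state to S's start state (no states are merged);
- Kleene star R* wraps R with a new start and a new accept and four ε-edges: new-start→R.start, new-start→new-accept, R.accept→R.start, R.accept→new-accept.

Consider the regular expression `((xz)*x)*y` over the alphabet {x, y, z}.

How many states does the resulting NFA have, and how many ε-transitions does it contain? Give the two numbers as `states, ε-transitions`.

12, 11

Building bottom-up:
Each of the 4 symbol leaves contributes 2 states and 0 ε-transitions.
  xz : 4 states, 1 ε-transition
  (xz)* : 6 states, 5 ε-transitions
  (xz)*x : 8 states, 6 ε-transitions
  ((xz)*x)* : 10 states, 10 ε-transitions
  ((xz)*x)*y : 12 states, 11 ε-transitions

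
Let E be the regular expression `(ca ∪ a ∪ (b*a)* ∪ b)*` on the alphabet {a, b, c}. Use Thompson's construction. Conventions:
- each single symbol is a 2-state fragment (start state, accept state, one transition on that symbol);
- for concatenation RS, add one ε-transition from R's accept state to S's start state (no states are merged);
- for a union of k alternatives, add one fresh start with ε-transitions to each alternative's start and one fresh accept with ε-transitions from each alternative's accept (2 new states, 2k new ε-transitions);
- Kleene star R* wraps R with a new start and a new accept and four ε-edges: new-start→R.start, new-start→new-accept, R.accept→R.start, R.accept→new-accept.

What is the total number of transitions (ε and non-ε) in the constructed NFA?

28

Building bottom-up:
Each of the 6 symbol leaves contributes 1 transition (1 symbol, 0 ε).
  ca → 3 transitions (2 symbol, 1 ε)
  b* → 5 transitions (1 symbol, 4 ε)
  b*a → 7 transitions (2 symbol, 5 ε)
  (b*a)* → 11 transitions (2 symbol, 9 ε)
  ca ∪ a ∪ (b*a)* ∪ b → 24 transitions (6 symbol, 18 ε)
  (ca ∪ a ∪ (b*a)* ∪ b)* → 28 transitions (6 symbol, 22 ε)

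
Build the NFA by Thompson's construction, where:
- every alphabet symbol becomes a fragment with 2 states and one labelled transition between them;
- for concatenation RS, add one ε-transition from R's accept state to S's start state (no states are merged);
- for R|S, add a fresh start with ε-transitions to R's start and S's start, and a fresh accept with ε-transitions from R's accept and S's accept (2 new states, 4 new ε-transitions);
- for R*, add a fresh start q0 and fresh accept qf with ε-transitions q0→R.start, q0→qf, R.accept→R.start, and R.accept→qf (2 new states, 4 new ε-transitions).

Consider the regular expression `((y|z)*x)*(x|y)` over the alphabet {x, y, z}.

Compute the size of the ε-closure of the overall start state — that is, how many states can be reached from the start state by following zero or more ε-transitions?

Let C(F) = |ε-closure(F.start)| within fragment F, and note whether F accepts ε. Symbol fragments have C = 1 and do not accept ε. Then:
  y|z → |ε-closure| = 1 + 1 + 1 = 3 (the new accept is not ε-reachable since no branch accepts ε)
  (y|z)* → |ε-closure| = 1 (new start) + 3 (body) + 1 (new accept) = 5
  (y|z)*x → |ε-closure| = 5 + 1 = 6 (closure spills across the concat boundary because the left factor accepts ε)
  ((y|z)*x)* → new start has ε-edges to the inner start and to the new accept, so |ε-closure| = 2 + 6 = 8
  x|y → new start ε-reaches every alternative's start; none of them accept ε, so the new accept is not reached: |ε-closure| = 1 + 1 + 1 = 3
  ((y|z)*x)*(x|y) → the left operand accepts ε, so the closure extends into the next operand (via the concat ε-link); |ε-closure| = 8 + 3 = 11

11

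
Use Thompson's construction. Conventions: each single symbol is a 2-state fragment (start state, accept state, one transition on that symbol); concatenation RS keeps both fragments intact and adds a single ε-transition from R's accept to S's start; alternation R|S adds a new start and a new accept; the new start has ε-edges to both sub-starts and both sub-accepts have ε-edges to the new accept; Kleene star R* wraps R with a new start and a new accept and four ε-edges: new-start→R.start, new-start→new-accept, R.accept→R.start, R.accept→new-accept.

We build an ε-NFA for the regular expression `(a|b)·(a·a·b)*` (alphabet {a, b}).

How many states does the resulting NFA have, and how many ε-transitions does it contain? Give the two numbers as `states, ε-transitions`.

14, 11

Bottom-up over the parse tree:
Each of the 5 symbol leaves contributes 2 states and 0 ε-transitions.
  a|b = 6 states, 4 ε-transitions
  a·a·b = 6 states, 2 ε-transitions
  (a·a·b)* = 8 states, 6 ε-transitions
  (a|b)·(a·a·b)* = 14 states, 11 ε-transitions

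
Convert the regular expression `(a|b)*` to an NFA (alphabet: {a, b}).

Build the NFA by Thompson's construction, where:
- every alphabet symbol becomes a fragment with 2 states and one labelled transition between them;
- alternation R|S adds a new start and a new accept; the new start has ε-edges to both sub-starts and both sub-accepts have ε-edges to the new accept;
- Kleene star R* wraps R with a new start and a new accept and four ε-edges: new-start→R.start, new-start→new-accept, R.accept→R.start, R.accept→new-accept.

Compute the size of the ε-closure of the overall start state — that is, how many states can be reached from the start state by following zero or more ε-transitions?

5

Compute the ε-closure size of each fragment's start state recursively; a symbol fragment's start has no outgoing ε-edge, so its closure is just itself (size 1).
  a|b → new start ε-reaches every alternative's start; none of them accept ε, so the new accept is not reached: C = 1 + 1 + 1 = 3
  (a|b)* → new start has ε-edges to the inner start and to the new accept, so C = 2 + 3 = 5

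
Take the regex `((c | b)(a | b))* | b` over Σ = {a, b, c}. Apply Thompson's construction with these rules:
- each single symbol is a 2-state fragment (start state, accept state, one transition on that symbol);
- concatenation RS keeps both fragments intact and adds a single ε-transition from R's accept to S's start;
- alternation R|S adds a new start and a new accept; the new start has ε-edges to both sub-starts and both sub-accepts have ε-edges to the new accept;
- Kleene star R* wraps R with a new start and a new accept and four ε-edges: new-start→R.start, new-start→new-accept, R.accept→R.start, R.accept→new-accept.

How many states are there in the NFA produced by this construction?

18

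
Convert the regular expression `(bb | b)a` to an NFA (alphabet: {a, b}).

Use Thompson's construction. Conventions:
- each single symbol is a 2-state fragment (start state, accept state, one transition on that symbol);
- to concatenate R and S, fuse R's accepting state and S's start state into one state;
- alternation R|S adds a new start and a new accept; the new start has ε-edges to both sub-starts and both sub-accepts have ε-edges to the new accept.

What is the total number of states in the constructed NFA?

8

Recursing over subexpressions:
Each of the 4 symbol leaves contributes a 2-state fragment.
  bb : 3 states
  bb | b : 7 states
  (bb | b)a : 8 states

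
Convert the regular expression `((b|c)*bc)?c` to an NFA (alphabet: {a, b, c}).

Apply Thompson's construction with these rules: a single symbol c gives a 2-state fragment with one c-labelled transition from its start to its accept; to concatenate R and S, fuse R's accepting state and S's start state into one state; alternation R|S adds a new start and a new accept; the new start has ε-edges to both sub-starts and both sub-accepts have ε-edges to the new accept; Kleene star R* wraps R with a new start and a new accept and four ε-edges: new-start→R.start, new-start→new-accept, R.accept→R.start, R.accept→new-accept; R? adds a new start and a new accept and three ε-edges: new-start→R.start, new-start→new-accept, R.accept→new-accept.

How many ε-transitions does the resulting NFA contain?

11

Per subexpression:
Each of the 5 symbol leaves contributes 0 ε-transitions.
  b|c : 4 ε-transitions
  (b|c)* : 8 ε-transitions
  (b|c)*bc : 8 ε-transitions
  ((b|c)*bc)? : 11 ε-transitions
  ((b|c)*bc)?c : 11 ε-transitions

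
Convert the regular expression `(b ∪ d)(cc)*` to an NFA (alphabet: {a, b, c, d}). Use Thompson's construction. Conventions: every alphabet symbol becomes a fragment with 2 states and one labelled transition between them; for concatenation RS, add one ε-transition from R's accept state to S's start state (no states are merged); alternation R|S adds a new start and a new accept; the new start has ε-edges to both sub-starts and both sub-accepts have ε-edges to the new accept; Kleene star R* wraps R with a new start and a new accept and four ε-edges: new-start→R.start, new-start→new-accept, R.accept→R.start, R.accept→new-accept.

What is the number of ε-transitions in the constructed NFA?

Bottom-up over the parse tree:
Each of the 4 symbol leaves contributes 0 ε-transitions.
  b ∪ d — 4 ε-transitions
  cc — 1 ε-transition
  (cc)* — 5 ε-transitions
  (b ∪ d)(cc)* — 10 ε-transitions

10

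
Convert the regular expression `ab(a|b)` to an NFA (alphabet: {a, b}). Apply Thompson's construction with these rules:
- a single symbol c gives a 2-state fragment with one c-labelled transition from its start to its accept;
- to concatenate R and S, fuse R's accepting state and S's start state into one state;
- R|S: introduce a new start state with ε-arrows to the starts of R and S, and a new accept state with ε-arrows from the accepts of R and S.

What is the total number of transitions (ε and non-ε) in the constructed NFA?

Per subexpression:
Each of the 4 symbol leaves contributes 1 transition (1 symbol, 0 ε).
  a|b = 6 transitions (2 symbol, 4 ε)
  ab(a|b) = 8 transitions (4 symbol, 4 ε)

8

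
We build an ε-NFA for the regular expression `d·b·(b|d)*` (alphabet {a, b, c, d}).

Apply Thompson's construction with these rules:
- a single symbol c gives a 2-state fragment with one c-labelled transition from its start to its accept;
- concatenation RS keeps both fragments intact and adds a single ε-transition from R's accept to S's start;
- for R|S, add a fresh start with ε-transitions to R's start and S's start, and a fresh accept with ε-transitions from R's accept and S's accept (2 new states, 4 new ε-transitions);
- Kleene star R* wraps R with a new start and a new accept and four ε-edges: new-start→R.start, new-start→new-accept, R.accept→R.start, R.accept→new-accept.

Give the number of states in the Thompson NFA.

Bottom-up over the parse tree:
Each of the 4 symbol leaves contributes a 2-state fragment.
  b|d : 6 states
  (b|d)* : 8 states
  d·b·(b|d)* : 12 states

12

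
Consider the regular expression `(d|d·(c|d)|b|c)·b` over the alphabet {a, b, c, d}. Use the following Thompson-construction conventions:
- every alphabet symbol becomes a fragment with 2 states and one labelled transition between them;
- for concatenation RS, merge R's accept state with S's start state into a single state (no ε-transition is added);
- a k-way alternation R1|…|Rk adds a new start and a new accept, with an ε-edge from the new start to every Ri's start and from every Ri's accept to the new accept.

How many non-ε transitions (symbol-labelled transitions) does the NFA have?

7

By structural recursion:
Each of the 7 symbol leaves contributes exactly 1 symbol transition.
  c|d : 2 symbol transitions
  d·(c|d) : 3 symbol transitions
  d|d·(c|d)|b|c : 6 symbol transitions
  (d|d·(c|d)|b|c)·b : 7 symbol transitions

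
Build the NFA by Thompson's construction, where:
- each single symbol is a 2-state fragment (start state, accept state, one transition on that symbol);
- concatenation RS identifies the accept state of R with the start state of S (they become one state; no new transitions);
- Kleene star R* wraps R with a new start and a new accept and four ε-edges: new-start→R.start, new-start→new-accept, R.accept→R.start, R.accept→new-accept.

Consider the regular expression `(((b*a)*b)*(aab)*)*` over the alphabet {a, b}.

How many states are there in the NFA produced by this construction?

17

Bottom-up over the parse tree:
Each of the 6 symbol leaves contributes a 2-state fragment.
  b* : 4 states
  b*a : 5 states
  (b*a)* : 7 states
  (b*a)*b : 8 states
  ((b*a)*b)* : 10 states
  aab : 4 states
  (aab)* : 6 states
  ((b*a)*b)*(aab)* : 15 states
  (((b*a)*b)*(aab)*)* : 17 states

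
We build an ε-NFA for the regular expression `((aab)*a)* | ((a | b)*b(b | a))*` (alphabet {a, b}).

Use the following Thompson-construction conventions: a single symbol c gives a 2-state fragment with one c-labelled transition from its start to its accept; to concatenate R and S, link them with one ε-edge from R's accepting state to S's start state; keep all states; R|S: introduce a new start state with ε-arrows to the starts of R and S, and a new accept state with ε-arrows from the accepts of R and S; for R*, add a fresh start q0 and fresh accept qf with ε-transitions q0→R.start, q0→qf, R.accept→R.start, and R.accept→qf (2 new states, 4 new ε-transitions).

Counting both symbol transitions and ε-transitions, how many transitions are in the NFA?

42

Bottom-up over the parse tree:
Each of the 9 symbol leaves contributes 1 transition (1 symbol, 0 ε).
  aab → 5 transitions (3 symbol, 2 ε)
  (aab)* → 9 transitions (3 symbol, 6 ε)
  (aab)*a → 11 transitions (4 symbol, 7 ε)
  ((aab)*a)* → 15 transitions (4 symbol, 11 ε)
  a | b → 6 transitions (2 symbol, 4 ε)
  (a | b)* → 10 transitions (2 symbol, 8 ε)
  b | a → 6 transitions (2 symbol, 4 ε)
  (a | b)*b(b | a) → 19 transitions (5 symbol, 14 ε)
  ((a | b)*b(b | a))* → 23 transitions (5 symbol, 18 ε)
  ((aab)*a)* | ((a | b)*b(b | a))* → 42 transitions (9 symbol, 33 ε)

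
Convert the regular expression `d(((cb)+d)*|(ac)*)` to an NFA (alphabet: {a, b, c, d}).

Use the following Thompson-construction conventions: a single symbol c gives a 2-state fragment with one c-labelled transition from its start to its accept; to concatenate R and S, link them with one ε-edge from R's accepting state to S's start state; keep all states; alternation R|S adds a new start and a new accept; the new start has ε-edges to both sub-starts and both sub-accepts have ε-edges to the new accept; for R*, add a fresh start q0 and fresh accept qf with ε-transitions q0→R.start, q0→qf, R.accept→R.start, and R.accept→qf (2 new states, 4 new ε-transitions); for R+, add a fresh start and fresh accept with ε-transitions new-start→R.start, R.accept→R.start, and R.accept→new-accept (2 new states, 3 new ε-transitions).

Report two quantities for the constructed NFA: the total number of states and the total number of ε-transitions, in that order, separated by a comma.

Bottom-up over the parse tree:
Each of the 6 symbol leaves contributes 2 states and 0 ε-transitions.
  cb : 4 states, 1 ε-transition
  (cb)+ : 6 states, 4 ε-transitions
  (cb)+d : 8 states, 5 ε-transitions
  ((cb)+d)* : 10 states, 9 ε-transitions
  ac : 4 states, 1 ε-transition
  (ac)* : 6 states, 5 ε-transitions
  ((cb)+d)*|(ac)* : 18 states, 18 ε-transitions
  d(((cb)+d)*|(ac)*) : 20 states, 19 ε-transitions

20, 19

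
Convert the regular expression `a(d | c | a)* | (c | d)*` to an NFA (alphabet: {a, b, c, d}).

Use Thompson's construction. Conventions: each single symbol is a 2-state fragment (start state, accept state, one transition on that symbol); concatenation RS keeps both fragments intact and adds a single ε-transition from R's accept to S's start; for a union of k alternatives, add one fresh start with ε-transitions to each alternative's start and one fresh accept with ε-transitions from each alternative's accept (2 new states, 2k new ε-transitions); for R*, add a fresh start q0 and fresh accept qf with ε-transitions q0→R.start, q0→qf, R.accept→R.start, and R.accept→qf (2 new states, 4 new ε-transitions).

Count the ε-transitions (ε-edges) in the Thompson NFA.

23

Bottom-up over the parse tree:
Each of the 6 symbol leaves contributes 0 ε-transitions.
  d | c | a — 6 ε-transitions
  (d | c | a)* — 10 ε-transitions
  a(d | c | a)* — 11 ε-transitions
  c | d — 4 ε-transitions
  (c | d)* — 8 ε-transitions
  a(d | c | a)* | (c | d)* — 23 ε-transitions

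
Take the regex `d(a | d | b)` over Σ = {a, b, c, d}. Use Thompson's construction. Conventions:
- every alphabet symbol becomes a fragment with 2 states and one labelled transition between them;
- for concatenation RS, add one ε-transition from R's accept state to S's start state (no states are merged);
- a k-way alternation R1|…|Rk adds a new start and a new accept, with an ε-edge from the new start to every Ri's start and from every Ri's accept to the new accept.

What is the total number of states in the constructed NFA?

Per subexpression:
Each of the 4 symbol leaves contributes a 2-state fragment.
  a | d | b — 8 states
  d(a | d | b) — 10 states

10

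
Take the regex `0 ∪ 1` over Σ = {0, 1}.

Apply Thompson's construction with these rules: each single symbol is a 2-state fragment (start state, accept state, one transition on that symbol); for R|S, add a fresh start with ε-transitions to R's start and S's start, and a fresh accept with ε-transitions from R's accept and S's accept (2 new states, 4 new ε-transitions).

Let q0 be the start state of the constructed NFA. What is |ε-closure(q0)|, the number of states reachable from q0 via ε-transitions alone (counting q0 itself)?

3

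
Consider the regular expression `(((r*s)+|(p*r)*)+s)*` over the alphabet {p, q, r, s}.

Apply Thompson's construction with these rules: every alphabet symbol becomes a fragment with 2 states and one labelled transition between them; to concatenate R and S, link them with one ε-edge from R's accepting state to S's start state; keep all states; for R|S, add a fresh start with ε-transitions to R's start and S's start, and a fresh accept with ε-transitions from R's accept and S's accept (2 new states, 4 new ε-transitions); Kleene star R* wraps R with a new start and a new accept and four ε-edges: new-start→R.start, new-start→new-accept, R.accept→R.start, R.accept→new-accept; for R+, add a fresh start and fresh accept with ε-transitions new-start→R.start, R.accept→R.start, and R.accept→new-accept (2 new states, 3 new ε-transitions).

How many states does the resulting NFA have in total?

By structural recursion:
Each of the 5 symbol leaves contributes a 2-state fragment.
  r* : 4 states
  r*s : 6 states
  (r*s)+ : 8 states
  p* : 4 states
  p*r : 6 states
  (p*r)* : 8 states
  (r*s)+|(p*r)* : 18 states
  ((r*s)+|(p*r)*)+ : 20 states
  ((r*s)+|(p*r)*)+s : 22 states
  (((r*s)+|(p*r)*)+s)* : 24 states

24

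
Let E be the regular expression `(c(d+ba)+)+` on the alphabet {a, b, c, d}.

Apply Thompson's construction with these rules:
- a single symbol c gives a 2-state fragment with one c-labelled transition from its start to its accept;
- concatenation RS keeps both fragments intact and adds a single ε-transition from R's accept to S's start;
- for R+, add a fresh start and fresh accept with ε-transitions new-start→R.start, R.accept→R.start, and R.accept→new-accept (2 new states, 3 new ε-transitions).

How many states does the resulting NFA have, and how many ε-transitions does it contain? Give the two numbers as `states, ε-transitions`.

14, 12

By structural recursion:
Each of the 4 symbol leaves contributes 2 states and 0 ε-transitions.
  d+ → 4 states, 3 ε-transitions
  d+ba → 8 states, 5 ε-transitions
  (d+ba)+ → 10 states, 8 ε-transitions
  c(d+ba)+ → 12 states, 9 ε-transitions
  (c(d+ba)+)+ → 14 states, 12 ε-transitions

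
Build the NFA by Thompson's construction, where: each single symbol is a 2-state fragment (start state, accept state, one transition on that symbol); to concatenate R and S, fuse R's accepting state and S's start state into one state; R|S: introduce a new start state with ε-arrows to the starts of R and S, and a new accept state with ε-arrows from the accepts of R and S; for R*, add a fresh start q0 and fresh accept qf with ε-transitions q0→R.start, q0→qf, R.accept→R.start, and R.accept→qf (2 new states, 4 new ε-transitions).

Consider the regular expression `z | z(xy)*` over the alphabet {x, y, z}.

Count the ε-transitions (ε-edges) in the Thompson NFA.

Recursing over subexpressions:
Each of the 4 symbol leaves contributes 0 ε-transitions.
  xy = 0 ε-transitions
  (xy)* = 4 ε-transitions
  z(xy)* = 4 ε-transitions
  z | z(xy)* = 8 ε-transitions

8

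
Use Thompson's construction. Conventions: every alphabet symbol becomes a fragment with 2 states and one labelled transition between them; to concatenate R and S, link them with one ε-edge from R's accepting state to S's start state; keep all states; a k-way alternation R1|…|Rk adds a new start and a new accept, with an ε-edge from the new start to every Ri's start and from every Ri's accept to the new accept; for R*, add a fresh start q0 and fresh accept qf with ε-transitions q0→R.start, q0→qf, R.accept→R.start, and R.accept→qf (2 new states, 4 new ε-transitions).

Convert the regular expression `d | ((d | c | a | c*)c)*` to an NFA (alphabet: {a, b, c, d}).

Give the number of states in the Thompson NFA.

20

Recursing over subexpressions:
Each of the 6 symbol leaves contributes a 2-state fragment.
  c* = 4 states
  d | c | a | c* = 12 states
  (d | c | a | c*)c = 14 states
  ((d | c | a | c*)c)* = 16 states
  d | ((d | c | a | c*)c)* = 20 states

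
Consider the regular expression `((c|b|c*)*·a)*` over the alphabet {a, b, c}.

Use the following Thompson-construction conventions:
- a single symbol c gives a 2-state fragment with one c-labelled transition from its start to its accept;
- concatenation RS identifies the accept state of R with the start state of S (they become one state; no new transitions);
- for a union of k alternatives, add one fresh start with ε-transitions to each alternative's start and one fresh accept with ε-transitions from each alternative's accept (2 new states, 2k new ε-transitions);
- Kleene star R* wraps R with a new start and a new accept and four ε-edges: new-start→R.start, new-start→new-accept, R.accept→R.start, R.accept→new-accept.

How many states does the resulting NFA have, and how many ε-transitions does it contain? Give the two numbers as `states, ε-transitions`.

15, 18

Per subexpression:
Each of the 4 symbol leaves contributes 2 states and 0 ε-transitions.
  c* — 4 states, 4 ε-transitions
  c|b|c* — 10 states, 10 ε-transitions
  (c|b|c*)* — 12 states, 14 ε-transitions
  (c|b|c*)*·a — 13 states, 14 ε-transitions
  ((c|b|c*)*·a)* — 15 states, 18 ε-transitions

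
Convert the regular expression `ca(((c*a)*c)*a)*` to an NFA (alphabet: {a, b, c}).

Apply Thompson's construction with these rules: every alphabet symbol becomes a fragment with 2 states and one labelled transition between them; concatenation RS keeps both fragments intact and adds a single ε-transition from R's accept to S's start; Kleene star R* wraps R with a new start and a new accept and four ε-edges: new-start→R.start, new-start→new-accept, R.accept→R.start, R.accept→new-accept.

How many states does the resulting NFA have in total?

Per subexpression:
Each of the 6 symbol leaves contributes a 2-state fragment.
  c* — 4 states
  c*a — 6 states
  (c*a)* — 8 states
  (c*a)*c — 10 states
  ((c*a)*c)* — 12 states
  ((c*a)*c)*a — 14 states
  (((c*a)*c)*a)* — 16 states
  ca(((c*a)*c)*a)* — 20 states

20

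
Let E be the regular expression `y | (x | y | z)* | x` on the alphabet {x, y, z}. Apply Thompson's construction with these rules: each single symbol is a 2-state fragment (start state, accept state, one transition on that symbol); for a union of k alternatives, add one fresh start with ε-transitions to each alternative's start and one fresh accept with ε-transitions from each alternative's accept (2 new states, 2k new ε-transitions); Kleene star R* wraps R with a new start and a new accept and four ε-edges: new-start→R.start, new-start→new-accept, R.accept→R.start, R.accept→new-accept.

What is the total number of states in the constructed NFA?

16

Building bottom-up:
Each of the 5 symbol leaves contributes a 2-state fragment.
  x | y | z — 8 states
  (x | y | z)* — 10 states
  y | (x | y | z)* | x — 16 states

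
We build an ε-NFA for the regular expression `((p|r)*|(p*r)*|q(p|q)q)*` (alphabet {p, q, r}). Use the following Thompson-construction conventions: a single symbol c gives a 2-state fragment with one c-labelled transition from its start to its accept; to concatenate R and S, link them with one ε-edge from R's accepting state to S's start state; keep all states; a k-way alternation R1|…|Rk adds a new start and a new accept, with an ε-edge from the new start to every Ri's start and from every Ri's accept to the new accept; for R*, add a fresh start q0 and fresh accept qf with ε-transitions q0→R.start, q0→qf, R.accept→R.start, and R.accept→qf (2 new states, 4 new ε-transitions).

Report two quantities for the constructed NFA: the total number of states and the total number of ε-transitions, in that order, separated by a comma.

Per subexpression:
Each of the 8 symbol leaves contributes 2 states and 0 ε-transitions.
  p|r : 6 states, 4 ε-transitions
  (p|r)* : 8 states, 8 ε-transitions
  p* : 4 states, 4 ε-transitions
  p*r : 6 states, 5 ε-transitions
  (p*r)* : 8 states, 9 ε-transitions
  p|q : 6 states, 4 ε-transitions
  q(p|q)q : 10 states, 6 ε-transitions
  (p|r)*|(p*r)*|q(p|q)q : 28 states, 29 ε-transitions
  ((p|r)*|(p*r)*|q(p|q)q)* : 30 states, 33 ε-transitions

30, 33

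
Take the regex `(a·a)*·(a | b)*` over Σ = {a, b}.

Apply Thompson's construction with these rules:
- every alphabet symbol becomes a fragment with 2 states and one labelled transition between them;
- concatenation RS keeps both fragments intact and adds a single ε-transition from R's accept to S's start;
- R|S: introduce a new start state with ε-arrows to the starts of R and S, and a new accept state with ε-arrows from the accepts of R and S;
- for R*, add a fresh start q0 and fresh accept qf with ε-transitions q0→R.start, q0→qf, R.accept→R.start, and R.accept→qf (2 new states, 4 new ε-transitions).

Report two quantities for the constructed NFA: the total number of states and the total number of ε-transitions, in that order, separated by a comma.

Per subexpression:
Each of the 4 symbol leaves contributes 2 states and 0 ε-transitions.
  a·a = 4 states, 1 ε-transition
  (a·a)* = 6 states, 5 ε-transitions
  a | b = 6 states, 4 ε-transitions
  (a | b)* = 8 states, 8 ε-transitions
  (a·a)*·(a | b)* = 14 states, 14 ε-transitions

14, 14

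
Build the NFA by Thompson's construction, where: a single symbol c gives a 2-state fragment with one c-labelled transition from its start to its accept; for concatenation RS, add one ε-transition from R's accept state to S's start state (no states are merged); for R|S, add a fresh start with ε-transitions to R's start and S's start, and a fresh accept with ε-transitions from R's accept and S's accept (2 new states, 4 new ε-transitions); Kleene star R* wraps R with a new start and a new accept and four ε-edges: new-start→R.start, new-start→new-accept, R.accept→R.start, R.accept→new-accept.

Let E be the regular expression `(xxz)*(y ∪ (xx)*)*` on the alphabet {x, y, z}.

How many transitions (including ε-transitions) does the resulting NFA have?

26

Bottom-up over the parse tree:
Each of the 6 symbol leaves contributes 1 transition (1 symbol, 0 ε).
  xxz = 5 transitions (3 symbol, 2 ε)
  (xxz)* = 9 transitions (3 symbol, 6 ε)
  xx = 3 transitions (2 symbol, 1 ε)
  (xx)* = 7 transitions (2 symbol, 5 ε)
  y ∪ (xx)* = 12 transitions (3 symbol, 9 ε)
  (y ∪ (xx)*)* = 16 transitions (3 symbol, 13 ε)
  (xxz)*(y ∪ (xx)*)* = 26 transitions (6 symbol, 20 ε)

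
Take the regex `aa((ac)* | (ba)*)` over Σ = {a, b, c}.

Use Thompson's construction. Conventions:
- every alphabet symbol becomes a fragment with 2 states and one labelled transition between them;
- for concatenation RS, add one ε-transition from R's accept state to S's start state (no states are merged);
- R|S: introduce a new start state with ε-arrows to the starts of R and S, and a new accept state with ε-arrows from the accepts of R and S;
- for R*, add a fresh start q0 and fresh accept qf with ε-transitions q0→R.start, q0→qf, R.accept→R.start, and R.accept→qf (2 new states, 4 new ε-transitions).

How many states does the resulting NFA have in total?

By structural recursion:
Each of the 6 symbol leaves contributes a 2-state fragment.
  ac — 4 states
  (ac)* — 6 states
  ba — 4 states
  (ba)* — 6 states
  (ac)* | (ba)* — 14 states
  aa((ac)* | (ba)*) — 18 states

18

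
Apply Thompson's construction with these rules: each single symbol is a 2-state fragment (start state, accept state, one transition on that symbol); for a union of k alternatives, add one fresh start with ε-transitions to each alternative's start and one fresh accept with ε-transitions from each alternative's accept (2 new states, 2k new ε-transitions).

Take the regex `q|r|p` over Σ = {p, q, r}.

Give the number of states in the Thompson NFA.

Bottom-up over the parse tree:
Each of the 3 symbol leaves contributes a 2-state fragment.
  q|r|p — 8 states

8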